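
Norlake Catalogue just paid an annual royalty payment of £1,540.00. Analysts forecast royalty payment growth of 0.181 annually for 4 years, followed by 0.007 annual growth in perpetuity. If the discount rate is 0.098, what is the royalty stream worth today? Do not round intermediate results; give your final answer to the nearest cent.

£30224.11

D_1 = 1818.74000
D_2 = 2147.93194
D_3 = 2536.70762
D_4 = 2995.85170
Terminal value at year 4: TV = D_4×(1+g_2)/(r−g_2) = 3016.82266/0.091 = 33151.89739
P_0 = D_1/(1+r)^1 + D_2/(1+r)^2 + D_3/(1+r)^3 + D_4/(1+r)^4 + TV/(1+r)^4
    = 1656.41166 + 1781.62310 + 1916.29953 + 2061.15642 + 22808.62101 = 30224.11172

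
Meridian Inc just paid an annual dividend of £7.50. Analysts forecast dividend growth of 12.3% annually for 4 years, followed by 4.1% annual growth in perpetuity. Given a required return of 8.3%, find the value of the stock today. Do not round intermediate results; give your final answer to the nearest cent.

D_1 = 8.42250
D_2 = 9.45847
D_3 = 10.62186
D_4 = 11.92835
Terminal value at year 4: TV = D_4×(1+g_2)/(r−g_2) = 12.41741/0.042 = 295.65262
P_0 = D_1/(1+r)^1 + D_2/(1+r)^2 + D_3/(1+r)^3 + D_4/(1+r)^4 + TV/(1+r)^4
    = 7.77701 + 8.06425 + 8.36210 + 8.67095 + 214.91558 = 247.78988

£247.79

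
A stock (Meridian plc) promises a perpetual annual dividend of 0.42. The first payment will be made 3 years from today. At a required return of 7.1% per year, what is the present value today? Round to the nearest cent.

Value at end of year 2: C / r = 0.42 / 0.071 = 5.9155
Discount to today: PV = 5.9155 / (1 + 0.071)^2 = 5.9155 / 1.147041 = 5.16

5.16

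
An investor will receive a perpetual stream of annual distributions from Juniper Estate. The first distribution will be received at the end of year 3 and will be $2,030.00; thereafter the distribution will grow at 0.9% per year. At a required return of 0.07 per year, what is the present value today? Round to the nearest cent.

Value at end of year 2: C₁ / (r − g) = $2,030.00 / (0.07 − 0.009) = $33,278.6885
Discount to today: PV = $33,278.6885 / (1 + 0.07)^2 = $33,278.6885 / 1.144900 = $29,066.90

$29066.90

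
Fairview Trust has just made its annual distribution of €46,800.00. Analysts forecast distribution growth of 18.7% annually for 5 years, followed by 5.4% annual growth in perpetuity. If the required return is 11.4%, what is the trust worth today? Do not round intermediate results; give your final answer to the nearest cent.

D_1 = 55551.60000
D_2 = 65939.74920
D_3 = 78270.48230
D_4 = 92907.06249
D_5 = 110280.68318
Terminal value at year 5: TV = D_5×(1+g_2)/(r−g_2) = 116235.84007/0.06 = 1937264.00113
P_0 = D_1/(1+r)^1 + D_2/(1+r)^2 + D_3/(1+r)^3 + D_4/(1+r)^4 + D_5/(1+r)^5 + TV/(1+r)^5
    = 49866.78636 + 53134.53806 + 56616.42431 + 60326.47725 + 64279.64856 + 1129179.15972 = 1413403.03426

€1413403.03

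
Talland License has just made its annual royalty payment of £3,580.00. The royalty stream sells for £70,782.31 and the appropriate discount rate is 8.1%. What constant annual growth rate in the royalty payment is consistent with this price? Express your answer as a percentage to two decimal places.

2.90%

P = D₀(1+g)/(r−g) ⇒ P(r−g) = D₀(1+g) ⇒ g(P+D₀) = P·r − D₀
g = (P·r − D₀)/(P + D₀) = (£70,782.31×0.081 − £3,580.00) / (£70,782.31 + £3,580.00) = 0.028958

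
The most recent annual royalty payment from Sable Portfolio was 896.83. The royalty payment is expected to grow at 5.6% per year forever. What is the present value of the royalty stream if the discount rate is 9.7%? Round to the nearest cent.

D₁ = D₀ × (1 + g) = 896.83 × 1.056 = 947.0525
Growing perpetuity: P = D₁ / (r − g) = 947.0525 / (0.097 − 0.056) = 23,098.84

23098.84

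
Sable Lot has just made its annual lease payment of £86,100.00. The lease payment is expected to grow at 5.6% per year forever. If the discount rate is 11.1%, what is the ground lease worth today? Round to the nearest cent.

D₁ = D₀ × (1 + g) = £86,100.00 × 1.056 = £90,921.6000
Growing perpetuity: P = D₁ / (r − g) = £90,921.6000 / (0.111 − 0.056) = £1,653,120.00

£1653120.00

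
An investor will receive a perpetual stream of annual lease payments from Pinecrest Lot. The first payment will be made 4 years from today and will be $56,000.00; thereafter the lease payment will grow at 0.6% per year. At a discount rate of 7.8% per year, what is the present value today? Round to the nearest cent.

Value at end of year 3: C₁ / (r − g) = $56,000.00 / (0.078 − 0.006) = $777,777.7778
Discount to today: PV = $777,777.7778 / (1 + 0.078)^3 = $777,777.7778 / 1.252727 = $620,867.96

$620867.96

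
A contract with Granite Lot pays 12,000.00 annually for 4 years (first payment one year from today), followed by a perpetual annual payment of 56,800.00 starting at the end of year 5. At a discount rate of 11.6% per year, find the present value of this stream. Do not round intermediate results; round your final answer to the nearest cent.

PV of 4-year annuity: 12,000.00 × [1 − (1+0.116)^−4] / 0.116 = 36757.39120
Perpetuity value at year 4: 56,800.00 / 0.116 = 489655.17241
PV of perpetuity: 489655.17241 / (1+0.116)^4 = 315670.18740
Total PV = 36757.39120 + 315670.18740 = 352427.57860

352427.58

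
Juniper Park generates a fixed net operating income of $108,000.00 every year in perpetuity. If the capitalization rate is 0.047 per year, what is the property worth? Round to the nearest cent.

Level perpetuity: PV = C / r = $108,000.00 / 0.047 = $2,297,872.34

$2297872.34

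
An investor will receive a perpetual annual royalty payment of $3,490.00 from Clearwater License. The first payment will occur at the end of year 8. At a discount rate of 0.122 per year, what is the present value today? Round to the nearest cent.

Value at end of year 7: C / r = $3,490.00 / 0.122 = $28,606.5574
Discount to today: PV = $28,606.5574 / (1 + 0.122)^7 = $28,606.5574 / 2.238463 = $12,779.55

$12779.55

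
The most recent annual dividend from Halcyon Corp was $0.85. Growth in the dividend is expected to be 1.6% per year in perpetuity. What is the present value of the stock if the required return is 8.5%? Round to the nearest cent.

$12.52

D₁ = D₀ × (1 + g) = $0.85 × 1.016 = $0.8636
Growing perpetuity: P = D₁ / (r − g) = $0.8636 / (0.085 − 0.016) = $12.52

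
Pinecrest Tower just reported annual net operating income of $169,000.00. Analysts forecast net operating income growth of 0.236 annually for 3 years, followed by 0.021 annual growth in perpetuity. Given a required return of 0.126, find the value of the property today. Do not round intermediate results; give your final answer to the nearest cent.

$2786186.33

D_1 = 208884.00000
D_2 = 258180.62400
D_3 = 319111.25126
Terminal value at year 3: TV = D_3×(1+g_2)/(r−g_2) = 325812.58754/0.105 = 3102977.02420
P_0 = D_1/(1+r)^1 + D_2/(1+r)^2 + D_3/(1+r)^3 + TV/(1+r)^3
    = 185509.76909 + 203632.39307 + 223525.43325 + 2173518.73664 = 2786186.33206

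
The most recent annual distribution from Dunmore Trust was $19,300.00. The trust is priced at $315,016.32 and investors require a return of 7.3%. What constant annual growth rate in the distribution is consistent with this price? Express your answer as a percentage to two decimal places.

P = D₀(1+g)/(r−g) ⇒ P(r−g) = D₀(1+g) ⇒ g(P+D₀) = P·r − D₀
g = (P·r − D₀)/(P + D₀) = ($315,016.32×0.073 − $19,300.00) / ($315,016.32 + $19,300.00) = 0.011056

1.11%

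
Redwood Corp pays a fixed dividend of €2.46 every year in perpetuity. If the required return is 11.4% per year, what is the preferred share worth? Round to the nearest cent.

€21.58

Level perpetuity: PV = C / r = €2.46 / 0.114 = €21.58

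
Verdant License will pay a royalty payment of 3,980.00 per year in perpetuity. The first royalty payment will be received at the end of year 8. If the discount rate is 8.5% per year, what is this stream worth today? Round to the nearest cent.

26451.85

Value at end of year 7: C / r = 3,980.00 / 0.085 = 46,823.5294
Discount to today: PV = 46,823.5294 / (1 + 0.085)^7 = 46,823.5294 / 1.770142 = 26,451.85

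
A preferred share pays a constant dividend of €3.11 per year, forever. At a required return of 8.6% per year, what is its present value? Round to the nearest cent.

€36.16

Level perpetuity: PV = C / r = €3.11 / 0.086 = €36.16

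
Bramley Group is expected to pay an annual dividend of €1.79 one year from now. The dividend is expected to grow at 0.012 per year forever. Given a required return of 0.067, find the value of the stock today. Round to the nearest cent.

Growing perpetuity: P = D₁ / (r − g) = €1.7900 / (0.067 − 0.012) = €32.55

€32.55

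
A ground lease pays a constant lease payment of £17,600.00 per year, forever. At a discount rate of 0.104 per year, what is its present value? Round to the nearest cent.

£169230.77

Level perpetuity: PV = C / r = £17,600.00 / 0.104 = £169,230.77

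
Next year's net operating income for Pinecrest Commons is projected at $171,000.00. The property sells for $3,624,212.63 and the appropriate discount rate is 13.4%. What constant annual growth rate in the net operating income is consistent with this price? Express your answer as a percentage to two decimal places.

P = D₁/(r−g) ⇒ g = r − D₁/P = 0.134 − $171,000.00/$3,624,212.63 = 0.086817

8.68%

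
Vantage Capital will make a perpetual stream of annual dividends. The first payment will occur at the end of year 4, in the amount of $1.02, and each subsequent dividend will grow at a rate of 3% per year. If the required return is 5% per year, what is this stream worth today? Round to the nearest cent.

$44.06

Value at end of year 3: C₁ / (r − g) = $1.02 / (0.05 − 0.03) = $51.0000
Discount to today: PV = $51.0000 / (1 + 0.05)^3 = $51.0000 / 1.157625 = $44.06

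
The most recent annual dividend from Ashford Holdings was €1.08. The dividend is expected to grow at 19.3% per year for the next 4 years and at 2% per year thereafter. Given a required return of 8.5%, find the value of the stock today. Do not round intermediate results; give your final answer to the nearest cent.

D_1 = 1.28844
D_2 = 1.53711
D_3 = 1.83377
D_4 = 2.18769
Terminal value at year 4: TV = D_4×(1+g_2)/(r−g_2) = 2.23144/0.065 = 34.32988
P_0 = D_1/(1+r)^1 + D_2/(1+r)^2 + D_3/(1+r)^3 + D_4/(1+r)^4 + TV/(1+r)^4
    = 1.18750 + 1.30571 + 1.43567 + 1.57858 + 24.77156 = 30.27902

€30.28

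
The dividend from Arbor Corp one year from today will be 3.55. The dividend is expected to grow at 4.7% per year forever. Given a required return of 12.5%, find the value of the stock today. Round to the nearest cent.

45.51

Growing perpetuity: P = D₁ / (r − g) = 3.5500 / (0.125 − 0.047) = 45.51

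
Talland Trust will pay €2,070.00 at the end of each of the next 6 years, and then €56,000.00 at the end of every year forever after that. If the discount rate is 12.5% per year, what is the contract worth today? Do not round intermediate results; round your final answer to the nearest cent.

PV of 6-year annuity: €2,070.00 × [1 − (1+0.125)^−6] / 0.125 = 8391.44575
Perpetuity value at year 6: €56,000.00 / 0.125 = 448000.00000
PV of perpetuity: 448000.00000 / (1+0.125)^6 = 220985.04255
Total PV = 8391.44575 + 220985.04255 = 229376.48830

€229376.49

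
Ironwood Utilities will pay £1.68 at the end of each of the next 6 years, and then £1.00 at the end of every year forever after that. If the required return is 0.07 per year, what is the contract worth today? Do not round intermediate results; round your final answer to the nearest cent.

£17.53

PV of 6-year annuity: £1.68 × [1 − (1+0.07)^−6] / 0.07 = 8.00779
Perpetuity value at year 6: £1.00 / 0.07 = 14.28571
PV of perpetuity: 14.28571 / (1+0.07)^6 = 9.51917
Total PV = 8.00779 + 9.51917 = 17.52696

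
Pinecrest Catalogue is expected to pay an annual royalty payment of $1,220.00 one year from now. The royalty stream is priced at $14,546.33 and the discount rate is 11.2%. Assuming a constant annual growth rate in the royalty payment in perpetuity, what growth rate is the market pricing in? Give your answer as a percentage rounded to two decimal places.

P = D₁/(r−g) ⇒ g = r − D₁/P = 0.112 − $1,220.00/$14,546.33 = 0.028130

2.81%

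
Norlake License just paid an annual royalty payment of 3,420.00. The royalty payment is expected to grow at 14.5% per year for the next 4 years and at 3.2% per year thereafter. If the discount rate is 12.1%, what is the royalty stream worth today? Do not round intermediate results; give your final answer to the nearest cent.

D_1 = 3915.90000
D_2 = 4483.70550
D_3 = 5133.84280
D_4 = 5878.25000
Terminal value at year 4: TV = D_4×(1+g_2)/(r−g_2) = 6066.35400/0.089 = 68161.28094
P_0 = D_1/(1+r)^1 + D_2/(1+r)^2 + D_3/(1+r)^3 + D_4/(1+r)^4 + TV/(1+r)^4
    = 3493.22034 + 3568.00829 + 3644.39740 + 3722.42197 + 43163.36483 = 57591.41282

57591.41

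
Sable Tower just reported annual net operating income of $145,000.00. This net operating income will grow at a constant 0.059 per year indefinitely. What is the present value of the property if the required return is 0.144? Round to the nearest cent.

D₁ = D₀ × (1 + g) = $145,000.00 × 1.059 = $153,555.0000
Growing perpetuity: P = D₁ / (r − g) = $153,555.0000 / (0.144 − 0.059) = $1,806,529.41

$1806529.41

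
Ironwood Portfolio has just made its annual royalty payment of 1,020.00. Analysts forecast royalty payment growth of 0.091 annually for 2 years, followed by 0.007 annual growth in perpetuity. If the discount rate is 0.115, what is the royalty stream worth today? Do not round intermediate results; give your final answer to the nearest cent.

D_1 = 1112.82000
D_2 = 1214.08662
Terminal value at year 2: TV = D_2×(1+g_2)/(r−g_2) = 1222.58523/0.108 = 11320.23358
P_0 = D_1/(1+r)^1 + D_2/(1+r)^2 + TV/(1+r)^2
    = 998.04484 + 976.56226 + 9105.53888 = 11080.14599

11080.15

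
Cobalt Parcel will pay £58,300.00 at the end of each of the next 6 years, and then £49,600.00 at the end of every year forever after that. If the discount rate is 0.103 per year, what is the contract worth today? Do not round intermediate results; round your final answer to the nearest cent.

PV of 6-year annuity: £58,300.00 × [1 − (1+0.103)^−6] / 0.103 = 251694.90154
Perpetuity value at year 6: £49,600.00 / 0.103 = 481553.39806
PV of perpetuity: 481553.39806 / (1+0.103)^6 = 267418.45610
Total PV = 251694.90154 + 267418.45610 = 519113.35764

£519113.36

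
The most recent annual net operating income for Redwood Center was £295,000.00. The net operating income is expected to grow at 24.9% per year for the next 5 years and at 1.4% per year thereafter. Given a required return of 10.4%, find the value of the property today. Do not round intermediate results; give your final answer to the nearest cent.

D_1 = 368455.00000
D_2 = 460200.29500
D_3 = 574790.16846
D_4 = 717912.92040
D_5 = 896673.23758
Terminal value at year 5: TV = D_5×(1+g_2)/(r−g_2) = 909226.66291/0.09 = 10102518.47673
P_0 = D_1/(1+r)^1 + D_2/(1+r)^2 + D_3/(1+r)^3 + D_4/(1+r)^4 + D_5/(1+r)^5 + TV/(1+r)^5
    = 333745.47101 + 377579.79465 + 427171.34377 + 483276.27570 + 546750.06191 + 6160050.69748 = 8328573.64452

£8328573.64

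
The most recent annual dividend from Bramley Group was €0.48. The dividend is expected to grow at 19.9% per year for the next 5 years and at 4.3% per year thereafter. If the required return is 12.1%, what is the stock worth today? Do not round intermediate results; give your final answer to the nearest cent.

€11.93

D_1 = 0.57552
D_2 = 0.69005
D_3 = 0.82737
D_4 = 0.99201
D_5 = 1.18943
Terminal value at year 5: TV = D_5×(1+g_2)/(r−g_2) = 1.24057/0.078 = 15.90475
P_0 = D_1/(1+r)^1 + D_2/(1+r)^2 + D_3/(1+r)^3 + D_4/(1+r)^4 + D_5/(1+r)^5 + TV/(1+r)^5
    = 0.51340 + 0.54912 + 0.58733 + 0.62820 + 0.67191 + 8.98460 = 11.93455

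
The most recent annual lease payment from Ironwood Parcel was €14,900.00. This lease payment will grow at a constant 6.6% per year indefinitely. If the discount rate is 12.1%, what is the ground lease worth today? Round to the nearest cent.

D₁ = D₀ × (1 + g) = €14,900.00 × 1.066 = €15,883.4000
Growing perpetuity: P = D₁ / (r − g) = €15,883.4000 / (0.121 − 0.066) = €288,789.09

€288789.09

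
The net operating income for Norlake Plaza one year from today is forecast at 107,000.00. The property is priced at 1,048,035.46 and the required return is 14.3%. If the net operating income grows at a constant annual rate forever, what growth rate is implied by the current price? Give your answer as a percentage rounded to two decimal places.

P = D₁/(r−g) ⇒ g = r − D₁/P = 0.143 − 107,000.00/1,048,035.46 = 0.040904

4.09%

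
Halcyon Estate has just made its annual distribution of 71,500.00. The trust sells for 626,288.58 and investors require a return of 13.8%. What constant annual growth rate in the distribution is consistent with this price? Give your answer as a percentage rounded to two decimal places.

P = D₀(1+g)/(r−g) ⇒ P(r−g) = D₀(1+g) ⇒ g(P+D₀) = P·r − D₀
g = (P·r − D₀)/(P + D₀) = (626,288.58×0.138 − 71,500.00) / (626,288.58 + 71,500.00) = 0.021393

2.14%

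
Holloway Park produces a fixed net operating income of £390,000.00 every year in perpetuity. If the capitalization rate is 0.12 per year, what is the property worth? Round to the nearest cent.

£3250000.00

Level perpetuity: PV = C / r = £390,000.00 / 0.12 = £3,250,000.00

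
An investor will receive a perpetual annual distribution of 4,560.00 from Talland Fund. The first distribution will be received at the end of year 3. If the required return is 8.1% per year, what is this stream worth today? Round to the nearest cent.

48175.74

Value at end of year 2: C / r = 4,560.00 / 0.081 = 56,296.2963
Discount to today: PV = 56,296.2963 / (1 + 0.081)^2 = 56,296.2963 / 1.168561 = 48,175.74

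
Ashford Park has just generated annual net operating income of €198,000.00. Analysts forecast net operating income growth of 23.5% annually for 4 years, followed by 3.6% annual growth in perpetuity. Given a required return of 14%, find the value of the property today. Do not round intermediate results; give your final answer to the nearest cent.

€3688022.14

D_1 = 244530.00000
D_2 = 301994.55000
D_3 = 372963.26925
D_4 = 460609.63752
Terminal value at year 4: TV = D_4×(1+g_2)/(r−g_2) = 477191.58447/0.104 = 4588380.61995
P_0 = D_1/(1+r)^1 + D_2/(1+r)^2 + D_3/(1+r)^3 + D_4/(1+r)^4 + TV/(1+r)^4
    = 214500.00000 + 232375.00000 + 251739.58333 + 272717.88194 + 2716689.67014 = 3688022.13542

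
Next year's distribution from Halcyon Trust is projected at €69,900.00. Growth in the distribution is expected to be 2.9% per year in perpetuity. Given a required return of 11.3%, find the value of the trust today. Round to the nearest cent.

€832142.86

Growing perpetuity: P = D₁ / (r − g) = €69,900.0000 / (0.113 − 0.029) = €832,142.86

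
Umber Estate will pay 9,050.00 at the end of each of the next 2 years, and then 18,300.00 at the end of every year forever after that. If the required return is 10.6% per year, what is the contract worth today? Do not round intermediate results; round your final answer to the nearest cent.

PV of 2-year annuity: 9,050.00 × [1 − (1+0.106)^−2] / 0.106 = 15581.04896
Perpetuity value at year 2: 18,300.00 / 0.106 = 172641.50943
PV of perpetuity: 172641.50943 / (1+0.106)^2 = 141135.07895
Total PV = 15581.04896 + 141135.07895 = 156716.12790

156716.13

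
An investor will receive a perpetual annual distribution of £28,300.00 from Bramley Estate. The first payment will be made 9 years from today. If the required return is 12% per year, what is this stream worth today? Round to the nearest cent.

Value at end of year 8: C / r = £28,300.00 / 0.12 = £235,833.3333
Discount to today: PV = £235,833.3333 / (1 + 0.12)^8 = £235,833.3333 / 2.475963 = £95,249.13

£95249.13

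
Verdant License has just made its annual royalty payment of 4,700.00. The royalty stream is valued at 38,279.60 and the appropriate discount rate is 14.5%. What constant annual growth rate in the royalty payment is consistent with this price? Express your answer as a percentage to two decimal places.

1.98%

P = D₀(1+g)/(r−g) ⇒ P(r−g) = D₀(1+g) ⇒ g(P+D₀) = P·r − D₀
g = (P·r − D₀)/(P + D₀) = (38,279.60×0.145 − 4,700.00) / (38,279.60 + 4,700.00) = 0.019789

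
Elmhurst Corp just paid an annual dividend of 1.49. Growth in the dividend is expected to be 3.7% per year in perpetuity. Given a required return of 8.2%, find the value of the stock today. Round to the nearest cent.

D₁ = D₀ × (1 + g) = 1.49 × 1.037 = 1.5451
Growing perpetuity: P = D₁ / (r − g) = 1.5451 / (0.082 − 0.037) = 34.34

34.34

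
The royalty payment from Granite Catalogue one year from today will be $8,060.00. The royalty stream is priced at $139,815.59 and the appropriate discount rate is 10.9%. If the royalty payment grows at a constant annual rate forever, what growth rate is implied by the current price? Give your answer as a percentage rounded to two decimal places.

P = D₁/(r−g) ⇒ g = r − D₁/P = 0.109 − $8,060.00/$139,815.59 = 0.051353

5.14%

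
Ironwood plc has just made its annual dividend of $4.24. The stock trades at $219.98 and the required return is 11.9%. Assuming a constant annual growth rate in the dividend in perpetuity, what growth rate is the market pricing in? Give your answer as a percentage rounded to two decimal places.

P = D₀(1+g)/(r−g) ⇒ P(r−g) = D₀(1+g) ⇒ g(P+D₀) = P·r − D₀
g = (P·r − D₀)/(P + D₀) = ($219.98×0.119 − $4.24) / ($219.98 + $4.24) = 0.097840

9.78%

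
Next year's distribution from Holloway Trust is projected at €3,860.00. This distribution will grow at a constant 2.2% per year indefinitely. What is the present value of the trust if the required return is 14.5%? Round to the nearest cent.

Growing perpetuity: P = D₁ / (r − g) = €3,860.0000 / (0.145 − 0.022) = €31,382.11

€31382.11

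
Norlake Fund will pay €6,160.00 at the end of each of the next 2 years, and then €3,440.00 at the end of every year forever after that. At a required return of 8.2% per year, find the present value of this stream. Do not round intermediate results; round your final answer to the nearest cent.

PV of 2-year annuity: €6,160.00 × [1 − (1+0.082)^−2] / 0.082 = 10954.86212
Perpetuity value at year 2: €3,440.00 / 0.082 = 41951.21951
PV of perpetuity: 41951.21951 / (1+0.082)^2 = 35833.56924
Total PV = 10954.86212 + 35833.56924 = 46788.43136

€46788.43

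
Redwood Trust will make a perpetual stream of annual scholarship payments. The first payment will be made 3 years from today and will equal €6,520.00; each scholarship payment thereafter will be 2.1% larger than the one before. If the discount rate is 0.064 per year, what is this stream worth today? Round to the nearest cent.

Value at end of year 2: C₁ / (r − g) = €6,520.00 / (0.064 − 0.021) = €151,627.9070
Discount to today: PV = €151,627.9070 / (1 + 0.064)^2 = €151,627.9070 / 1.132096 = €133,935.56

€133935.56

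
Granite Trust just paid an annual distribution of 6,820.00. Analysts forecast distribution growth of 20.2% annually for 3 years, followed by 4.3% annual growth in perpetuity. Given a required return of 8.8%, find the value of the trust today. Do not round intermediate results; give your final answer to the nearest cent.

D_1 = 8197.64000
D_2 = 9853.56328
D_3 = 11843.98306
Terminal value at year 3: TV = D_3×(1+g_2)/(r−g_2) = 12353.27433/0.045 = 274517.20743
P_0 = D_1/(1+r)^1 + D_2/(1+r)^2 + D_3/(1+r)^3 + TV/(1+r)^3
    = 7534.59559 + 8324.06608 + 9196.25683 + 213148.79718 = 238203.71568

238203.72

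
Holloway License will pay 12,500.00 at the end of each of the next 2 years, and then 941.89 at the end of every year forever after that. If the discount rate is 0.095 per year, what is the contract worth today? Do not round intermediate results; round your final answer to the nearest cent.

PV of 2-year annuity: 12,500.00 × [1 − (1+0.095)^−2] / 0.095 = 21840.66220
Perpetuity value at year 2: 941.89 / 0.095 = 9914.63158
PV of perpetuity: 9914.63158 / (1+0.095)^2 = 8268.91147
Total PV = 21840.66220 + 8268.91147 = 30109.57368

30109.57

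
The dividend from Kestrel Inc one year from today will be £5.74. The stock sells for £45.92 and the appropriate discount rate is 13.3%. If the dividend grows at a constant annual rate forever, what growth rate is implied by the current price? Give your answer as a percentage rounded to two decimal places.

0.80%

P = D₁/(r−g) ⇒ g = r − D₁/P = 0.133 − £5.74/£45.92 = 0.008000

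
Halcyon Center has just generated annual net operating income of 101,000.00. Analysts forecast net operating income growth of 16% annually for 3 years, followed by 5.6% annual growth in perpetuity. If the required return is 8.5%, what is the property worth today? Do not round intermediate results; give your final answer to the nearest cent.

4841256.51

D_1 = 117160.00000
D_2 = 135905.60000
D_3 = 157650.49600
Terminal value at year 3: TV = D_3×(1+g_2)/(r−g_2) = 166478.92378/0.029 = 5740652.54400
P_0 = D_1/(1+r)^1 + D_2/(1+r)^2 + D_3/(1+r)^3 + TV/(1+r)^3
    = 107981.56682 + 115445.73043 + 123425.85004 + 4494403.36697 = 4841256.51426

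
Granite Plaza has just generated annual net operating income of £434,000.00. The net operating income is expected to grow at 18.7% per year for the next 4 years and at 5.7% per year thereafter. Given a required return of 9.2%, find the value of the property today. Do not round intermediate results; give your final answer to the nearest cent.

£20446090.75

D_1 = 515158.00000
D_2 = 611492.54600
D_3 = 725841.65210
D_4 = 861574.04105
Terminal value at year 4: TV = D_4×(1+g_2)/(r−g_2) = 910683.76138/0.035 = 26019536.03956
P_0 = D_1/(1+r)^1 + D_2/(1+r)^2 + D_3/(1+r)^3 + D_4/(1+r)^4 + TV/(1+r)^4
    = 471756.41026 + 512797.48990 + 557408.99315 + 605901.53376 + 18298226.31950 = 20446090.74656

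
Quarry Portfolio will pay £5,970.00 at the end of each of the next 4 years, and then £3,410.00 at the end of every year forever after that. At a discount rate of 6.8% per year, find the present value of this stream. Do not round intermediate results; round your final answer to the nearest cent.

£58857.61

PV of 4-year annuity: £5,970.00 × [1 − (1+0.068)^−4] / 0.068 = 20313.28889
Perpetuity value at year 4: £3,410.00 / 0.068 = 50147.05882
PV of perpetuity: 50147.05882 / (1+0.068)^4 = 38544.32597
Total PV = 20313.28889 + 38544.32597 = 58857.61487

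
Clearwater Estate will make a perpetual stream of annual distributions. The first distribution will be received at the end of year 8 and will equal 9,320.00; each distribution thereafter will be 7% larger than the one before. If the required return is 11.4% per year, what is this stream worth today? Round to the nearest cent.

Value at end of year 7: C₁ / (r − g) = 9,320.00 / (0.114 − 0.07) = 211,818.1818
Discount to today: PV = 211,818.1818 / (1 + 0.114)^7 = 211,818.1818 / 2.129101 = 99,487.13

99487.13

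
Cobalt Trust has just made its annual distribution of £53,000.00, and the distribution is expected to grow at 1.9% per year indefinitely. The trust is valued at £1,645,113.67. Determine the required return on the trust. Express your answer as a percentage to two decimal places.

D₁ = £53,000.00 × 1.019 = £54,007.0000
P = D₁/(r − g) ⇒ r = D₁/P + g = £54,007.0000/£1,645,113.67 + 0.019 = 0.032829 + 0.019 = 0.051829

5.18%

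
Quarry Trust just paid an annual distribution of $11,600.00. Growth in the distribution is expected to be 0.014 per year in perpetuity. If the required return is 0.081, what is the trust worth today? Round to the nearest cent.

$175558.21

D₁ = D₀ × (1 + g) = $11,600.00 × 1.014 = $11,762.4000
Growing perpetuity: P = D₁ / (r − g) = $11,762.4000 / (0.081 − 0.014) = $175,558.21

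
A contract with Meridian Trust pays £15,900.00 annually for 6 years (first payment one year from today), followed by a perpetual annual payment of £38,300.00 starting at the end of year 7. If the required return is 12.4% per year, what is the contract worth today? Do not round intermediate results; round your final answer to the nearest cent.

PV of 6-year annuity: £15,900.00 × [1 − (1+0.124)^−6] / 0.124 = 64637.45414
Perpetuity value at year 6: £38,300.00 / 0.124 = 308870.96774
PV of perpetuity: 308870.96774 / (1+0.124)^6 = 153171.94298
Total PV = 64637.45414 + 153171.94298 = 217809.39713

£217809.40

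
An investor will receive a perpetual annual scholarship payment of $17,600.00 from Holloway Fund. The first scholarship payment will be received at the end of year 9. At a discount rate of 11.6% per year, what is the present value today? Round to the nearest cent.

$63058.13

Value at end of year 8: C / r = $17,600.00 / 0.116 = $151,724.1379
Discount to today: PV = $151,724.1379 / (1 + 0.116)^8 = $151,724.1379 / 2.406099 = $63,058.13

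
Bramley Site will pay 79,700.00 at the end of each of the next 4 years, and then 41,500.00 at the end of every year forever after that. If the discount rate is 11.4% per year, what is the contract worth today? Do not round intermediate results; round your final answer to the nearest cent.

PV of 4-year annuity: 79,700.00 × [1 − (1+0.114)^−4] / 0.114 = 245167.90862
Perpetuity value at year 4: 41,500.00 / 0.114 = 364035.08772
PV of perpetuity: 364035.08772 / (1+0.114)^4 = 236375.51171
Total PV = 245167.90862 + 236375.51171 = 481543.42033

481543.42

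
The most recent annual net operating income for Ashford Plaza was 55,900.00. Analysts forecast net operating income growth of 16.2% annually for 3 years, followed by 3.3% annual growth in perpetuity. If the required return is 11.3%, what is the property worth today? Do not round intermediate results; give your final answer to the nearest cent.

D_1 = 64955.80000
D_2 = 75478.63960
D_3 = 87706.17922
Terminal value at year 3: TV = D_3×(1+g_2)/(r−g_2) = 90600.48313/0.08 = 1132506.03912
P_0 = D_1/(1+r)^1 + D_2/(1+r)^2 + D_3/(1+r)^3 + TV/(1+r)^3
    = 58361.00629 + 60930.35877 + 63612.82739 + 821400.63370 = 1004304.82615

1004304.83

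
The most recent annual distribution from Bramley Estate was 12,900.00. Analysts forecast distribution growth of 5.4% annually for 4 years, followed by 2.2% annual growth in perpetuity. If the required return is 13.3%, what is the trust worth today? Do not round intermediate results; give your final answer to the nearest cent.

132163.87

D_1 = 13596.60000
D_2 = 14330.81640
D_3 = 15104.68049
D_4 = 15920.33323
Terminal value at year 4: TV = D_4×(1+g_2)/(r−g_2) = 16270.58056/0.111 = 146581.80687
P_0 = D_1/(1+r)^1 + D_2/(1+r)^2 + D_3/(1+r)^3 + D_4/(1+r)^4 + TV/(1+r)^4
    = 12000.52957 + 11163.77596 + 10385.36616 + 9661.23207 + 88952.96555 = 132163.86932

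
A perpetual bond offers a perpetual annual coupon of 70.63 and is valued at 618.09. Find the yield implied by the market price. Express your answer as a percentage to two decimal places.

P = C/r ⇒ r = C/P = 70.63/618.09 = 0.114271

11.43%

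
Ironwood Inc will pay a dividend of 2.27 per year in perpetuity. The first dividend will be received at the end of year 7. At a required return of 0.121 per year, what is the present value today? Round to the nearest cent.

9.45

Value at end of year 6: C / r = 2.27 / 0.121 = 18.7603
Discount to today: PV = 18.7603 / (1 + 0.121)^6 = 18.7603 / 1.984420 = 9.45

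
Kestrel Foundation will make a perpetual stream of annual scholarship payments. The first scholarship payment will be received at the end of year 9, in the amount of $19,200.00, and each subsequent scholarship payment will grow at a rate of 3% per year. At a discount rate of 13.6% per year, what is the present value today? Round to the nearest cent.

$65308.35

Value at end of year 8: C₁ / (r − g) = $19,200.00 / (0.136 − 0.03) = $181,132.0755
Discount to today: PV = $181,132.0755 / (1 + 0.136)^8 = $181,132.0755 / 2.773490 = $65,308.35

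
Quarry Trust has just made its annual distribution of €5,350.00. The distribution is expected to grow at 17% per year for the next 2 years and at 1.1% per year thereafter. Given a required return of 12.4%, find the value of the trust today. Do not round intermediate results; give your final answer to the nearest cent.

€63229.76

D_1 = 6259.50000
D_2 = 7323.61500
Terminal value at year 2: TV = D_2×(1+g_2)/(r−g_2) = 7404.17476/0.113 = 65523.67049
P_0 = D_1/(1+r)^1 + D_2/(1+r)^2 + TV/(1+r)^2
    = 5568.95018 + 5796.86095 + 51863.95063 = 63229.76175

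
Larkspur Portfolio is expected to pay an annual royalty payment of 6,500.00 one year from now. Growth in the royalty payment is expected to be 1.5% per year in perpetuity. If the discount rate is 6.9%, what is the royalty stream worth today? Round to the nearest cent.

120370.37

Growing perpetuity: P = D₁ / (r − g) = 6,500.0000 / (0.069 − 0.015) = 120,370.37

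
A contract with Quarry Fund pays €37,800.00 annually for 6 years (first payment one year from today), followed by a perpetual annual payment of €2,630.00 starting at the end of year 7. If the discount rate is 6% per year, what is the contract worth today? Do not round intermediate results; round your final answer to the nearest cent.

€216775.63

PV of 6-year annuity: €37,800.00 × [1 − (1+0.06)^−6] / 0.06 = 185874.85952
Perpetuity value at year 6: €2,630.00 / 0.06 = 43833.33333
PV of perpetuity: 43833.33333 / (1+0.06)^6 = 30900.77036
Total PV = 185874.85952 + 30900.77036 = 216775.62988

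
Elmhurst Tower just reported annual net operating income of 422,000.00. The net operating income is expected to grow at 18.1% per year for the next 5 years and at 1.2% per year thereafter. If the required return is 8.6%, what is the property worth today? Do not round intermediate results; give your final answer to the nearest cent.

11510015.12

D_1 = 498382.00000
D_2 = 588589.14200
D_3 = 695123.77670
D_4 = 820941.18029
D_5 = 969531.53392
Terminal value at year 5: TV = D_5×(1+g_2)/(r−g_2) = 981165.91232/0.074 = 13258998.81518
P_0 = D_1/(1+r)^1 + D_2/(1+r)^2 + D_3/(1+r)^3 + D_4/(1+r)^4 + D_5/(1+r)^5 + TV/(1+r)^5
    = 458915.28545 + 499059.80858 + 542716.05335 + 590191.21455 + 641819.35947 + 8777313.40246 = 11510015.12386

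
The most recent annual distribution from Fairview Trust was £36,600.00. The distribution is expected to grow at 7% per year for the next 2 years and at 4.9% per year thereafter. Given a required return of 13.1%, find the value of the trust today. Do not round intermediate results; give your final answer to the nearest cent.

£486453.00

D_1 = 39162.00000
D_2 = 41903.34000
Terminal value at year 2: TV = D_2×(1+g_2)/(r−g_2) = 43956.60366/0.082 = 536056.14220
P_0 = D_1/(1+r)^1 + D_2/(1+r)^2 + TV/(1+r)^2
    = 34625.99469 + 32758.45652 + 419068.54743 = 486452.99864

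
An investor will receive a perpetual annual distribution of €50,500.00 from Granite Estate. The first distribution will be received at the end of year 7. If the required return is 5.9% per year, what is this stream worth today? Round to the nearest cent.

Value at end of year 6: C / r = €50,500.00 / 0.059 = €855,932.2034
Discount to today: PV = €855,932.2034 / (1 + 0.059)^6 = €855,932.2034 / 1.410509 = €606,825.20

€606825.20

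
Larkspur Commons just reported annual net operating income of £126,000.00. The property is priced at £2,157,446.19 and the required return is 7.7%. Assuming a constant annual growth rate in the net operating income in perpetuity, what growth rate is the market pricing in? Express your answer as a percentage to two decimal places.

1.76%

P = D₀(1+g)/(r−g) ⇒ P(r−g) = D₀(1+g) ⇒ g(P+D₀) = P·r − D₀
g = (P·r − D₀)/(P + D₀) = (£2,157,446.19×0.077 − £126,000.00) / (£2,157,446.19 + £126,000.00) = 0.017571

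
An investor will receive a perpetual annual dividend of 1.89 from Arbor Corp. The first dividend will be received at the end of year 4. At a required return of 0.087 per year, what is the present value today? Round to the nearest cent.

Value at end of year 3: C / r = 1.89 / 0.087 = 21.7241
Discount to today: PV = 21.7241 / (1 + 0.087)^3 = 21.7241 / 1.284366 = 16.91

16.91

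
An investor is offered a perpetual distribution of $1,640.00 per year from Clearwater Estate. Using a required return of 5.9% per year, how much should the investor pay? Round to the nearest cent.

Level perpetuity: PV = C / r = $1,640.00 / 0.059 = $27,796.61

$27796.61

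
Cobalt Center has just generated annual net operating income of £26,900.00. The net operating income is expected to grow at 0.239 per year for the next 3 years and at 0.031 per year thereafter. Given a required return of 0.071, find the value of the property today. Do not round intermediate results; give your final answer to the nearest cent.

£1182255.26

D_1 = 33329.10000
D_2 = 41294.75490
D_3 = 51164.20132
Terminal value at year 3: TV = D_3×(1+g_2)/(r−g_2) = 52750.29156/0.04 = 1318757.28905
P_0 = D_1/(1+r)^1 + D_2/(1+r)^2 + D_3/(1+r)^3 + TV/(1+r)^3
    = 31119.60784 + 36001.11496 + 41648.34867 + 1073486.18708 = 1182255.25855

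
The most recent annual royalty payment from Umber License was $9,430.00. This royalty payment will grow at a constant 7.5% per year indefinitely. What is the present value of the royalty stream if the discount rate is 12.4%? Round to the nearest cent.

D₁ = D₀ × (1 + g) = $9,430.00 × 1.075 = $10,137.2500
Growing perpetuity: P = D₁ / (r − g) = $10,137.2500 / (0.124 − 0.075) = $206,882.65

$206882.65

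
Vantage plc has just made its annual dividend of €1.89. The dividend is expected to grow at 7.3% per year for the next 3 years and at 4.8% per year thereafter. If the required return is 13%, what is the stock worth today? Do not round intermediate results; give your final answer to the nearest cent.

€25.80

D_1 = 2.02797
D_2 = 2.17601
D_3 = 2.33486
Terminal value at year 3: TV = D_3×(1+g_2)/(r−g_2) = 2.44693/0.082 = 29.84066
P_0 = D_1/(1+r)^1 + D_2/(1+r)^2 + D_3/(1+r)^3 + TV/(1+r)^3
    = 1.79466 + 1.70414 + 1.61818 + 20.68107 = 25.79805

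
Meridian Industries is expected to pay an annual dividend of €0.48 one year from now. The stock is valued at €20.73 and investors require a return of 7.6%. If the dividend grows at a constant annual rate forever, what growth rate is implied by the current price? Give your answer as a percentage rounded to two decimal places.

P = D₁/(r−g) ⇒ g = r − D₁/P = 0.076 − €0.48/€20.73 = 0.052845

5.28%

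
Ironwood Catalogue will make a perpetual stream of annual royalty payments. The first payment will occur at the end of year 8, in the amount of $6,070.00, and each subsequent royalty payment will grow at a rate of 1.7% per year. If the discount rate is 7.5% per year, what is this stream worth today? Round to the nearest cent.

Value at end of year 7: C₁ / (r − g) = $6,070.00 / (0.075 − 0.017) = $104,655.1724
Discount to today: PV = $104,655.1724 / (1 + 0.075)^7 = $104,655.1724 / 1.659049 = $63,081.42

$63081.42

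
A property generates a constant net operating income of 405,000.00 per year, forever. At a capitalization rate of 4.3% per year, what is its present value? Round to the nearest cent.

Level perpetuity: PV = C / r = 405,000.00 / 0.043 = 9,418,604.65

9418604.65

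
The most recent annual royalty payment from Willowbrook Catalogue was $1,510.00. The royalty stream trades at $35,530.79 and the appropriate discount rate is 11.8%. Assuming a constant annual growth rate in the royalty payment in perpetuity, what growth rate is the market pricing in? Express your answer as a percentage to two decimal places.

P = D₀(1+g)/(r−g) ⇒ P(r−g) = D₀(1+g) ⇒ g(P+D₀) = P·r − D₀
g = (P·r − D₀)/(P + D₀) = ($35,530.79×0.118 − $1,510.00) / ($35,530.79 + $1,510.00) = 0.072424

7.24%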